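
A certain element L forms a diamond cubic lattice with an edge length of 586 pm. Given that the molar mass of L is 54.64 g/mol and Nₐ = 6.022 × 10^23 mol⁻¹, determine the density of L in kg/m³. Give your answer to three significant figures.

A diamond cubic unit cell contains Z = 8 atoms.
Cell volume: a³ = (586 pm)³ = (5.860 × 10^-8 cm)³ = 2.012 × 10^-22 cm³.
ρ = Z·M/(N_A·a³) = 8 × 54.64 / (6.022 × 10²³ × 2.012 × 10^-22) = 3.607 g/cm³ = 3610 kg/m³.

3610 kg/m³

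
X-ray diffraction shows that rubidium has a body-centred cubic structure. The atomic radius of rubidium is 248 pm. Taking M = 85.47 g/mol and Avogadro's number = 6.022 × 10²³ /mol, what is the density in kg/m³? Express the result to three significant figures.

1510 kg/m³

In a BCC lattice, atoms touch along the body diagonal, so √3·a = 4r, giving a = 572.7 pm = 5.727 × 10^-8 cm.
With Z = 2, ρ = Z·M/(N_A·a³) = 2 × 85.47 / (6.022 × 10²³ × 1.879 × 10^-22) = 1.511 g/cm³ = 1510 kg/m³.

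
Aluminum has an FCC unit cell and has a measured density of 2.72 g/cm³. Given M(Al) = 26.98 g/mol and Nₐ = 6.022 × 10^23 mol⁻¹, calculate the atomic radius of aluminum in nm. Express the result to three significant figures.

0.143 nm

For an FCC cell (Z = 4), a³ = Z·M/(N_A·ρ) = 4 × 26.98 / (6.022 × 10²³ × 2.720) = 6.589 × 10^-23 cm³, so a = 4.039 × 10^-8 cm = 0.4039 nm.
Atoms touch along the face diagonal, so √2·a = 4r, so r = 0.3536 × a = 0.143 nm.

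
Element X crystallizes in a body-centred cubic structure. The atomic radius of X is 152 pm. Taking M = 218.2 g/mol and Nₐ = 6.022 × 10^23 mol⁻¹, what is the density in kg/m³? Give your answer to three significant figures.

16800 kg/m³

In a BCC lattice, atoms touch along the body diagonal, so √3·a = 4r, giving a = 351.0 pm = 3.510 × 10^-8 cm.
With Z = 2, ρ = Z·M/(N_A·a³) = 2 × 218.2 / (6.022 × 10²³ × 4.325 × 10^-23) = 16.75 g/cm³ = 16800 kg/m³.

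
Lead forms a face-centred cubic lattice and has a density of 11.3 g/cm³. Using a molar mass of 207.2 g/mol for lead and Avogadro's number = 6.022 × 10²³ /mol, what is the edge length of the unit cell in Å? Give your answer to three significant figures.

4.96 Å

With Z = 4 atoms per FCC cell, a³ = Z·M/(N_A·ρ) = 4 × 207.2 / (6.022 × 10²³ × 11.30 g/cm³) = 1.218 × 10^-22 cm³.
a = (1.218 × 10^-22)^(1/3) = 4.957 × 10^-8 cm = 4.96 Å.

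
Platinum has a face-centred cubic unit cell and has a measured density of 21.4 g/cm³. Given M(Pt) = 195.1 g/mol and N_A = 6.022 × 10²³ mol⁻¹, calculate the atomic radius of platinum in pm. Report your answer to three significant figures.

139 pm

For an FCC cell (Z = 4), a³ = Z·M/(N_A·ρ) = 4 × 195.1 / (6.022 × 10²³ × 21.40) = 6.056 × 10^-23 cm³, so a = 3.927 × 10^-8 cm = 392.7 pm.
Atoms touch along the face diagonal, so √2·a = 4r, so r = 0.3536 × a = 139 pm.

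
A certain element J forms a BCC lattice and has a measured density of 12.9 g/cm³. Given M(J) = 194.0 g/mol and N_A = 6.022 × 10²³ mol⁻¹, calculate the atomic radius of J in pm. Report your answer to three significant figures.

159 pm

For a BCC cell (Z = 2), a³ = Z·M/(N_A·ρ) = 2 × 194.0 / (6.022 × 10²³ × 12.90) = 4.995 × 10^-23 cm³, so a = 3.683 × 10^-8 cm = 368.3 pm.
Atoms touch along the body diagonal, so √3·a = 4r, so r = 0.4330 × a = 159 pm.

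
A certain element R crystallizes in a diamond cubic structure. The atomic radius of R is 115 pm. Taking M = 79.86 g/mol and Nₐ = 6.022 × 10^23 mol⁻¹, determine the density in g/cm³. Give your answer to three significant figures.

In a diamond cubic lattice, nearest neighbors lie along the body diagonal with √3·a = 8r, giving a = 531.2 pm = 5.312 × 10^-8 cm.
With Z = 8, ρ = Z·M/(N_A·a³) = 8 × 79.86 / (6.022 × 10²³ × 1.499 × 10^-22) = 7.079 g/cm³.

7.08 g/cm³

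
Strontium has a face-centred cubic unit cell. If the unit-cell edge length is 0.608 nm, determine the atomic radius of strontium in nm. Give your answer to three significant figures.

0.215 nm

In an FCC lattice, atoms touch along the face diagonal, so √2·a = 4r.
r = √2·a/4 = 1.4142 × 0.608 / 4 = 0.215 nm.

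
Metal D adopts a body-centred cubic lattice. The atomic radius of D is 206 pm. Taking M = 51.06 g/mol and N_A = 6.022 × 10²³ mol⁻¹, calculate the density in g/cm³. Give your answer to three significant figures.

1.57 g/cm³

In a BCC lattice, atoms touch along the body diagonal, so √3·a = 4r, giving a = 475.7 pm = 4.757 × 10^-8 cm.
With Z = 2, ρ = Z·M/(N_A·a³) = 2 × 51.06 / (6.022 × 10²³ × 1.077 × 10^-22) = 1.575 g/cm³.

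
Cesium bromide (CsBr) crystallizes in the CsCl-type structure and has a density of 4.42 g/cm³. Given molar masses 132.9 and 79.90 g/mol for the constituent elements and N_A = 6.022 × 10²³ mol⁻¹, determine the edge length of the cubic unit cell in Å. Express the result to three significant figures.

M(CsBr) = 212.8 g/mol; Z = 1 formula unit per cell.
a³ = Z·M/(N_A·ρ) = 1 × 212.8 / (6.022 × 10²³ × 4.42) = 7.995 × 10^-23 cm³, so a = 4.308 × 10^-8 cm = 4.31 Å.

4.31 Å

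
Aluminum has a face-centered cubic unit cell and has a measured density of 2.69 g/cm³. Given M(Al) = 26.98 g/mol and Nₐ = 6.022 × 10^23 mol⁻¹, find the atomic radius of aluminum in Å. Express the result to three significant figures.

1.43 Å

For an FCC cell (Z = 4), a³ = Z·M/(N_A·ρ) = 4 × 26.98 / (6.022 × 10²³ × 2.690) = 6.662 × 10^-23 cm³, so a = 4.054 × 10^-8 cm = 4.054 Å.
Atoms touch along the face diagonal, so √2·a = 4r, so r = 0.3536 × a = 1.43 Å.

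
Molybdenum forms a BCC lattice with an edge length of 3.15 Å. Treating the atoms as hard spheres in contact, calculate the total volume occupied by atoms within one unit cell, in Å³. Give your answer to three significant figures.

21.3 Å³

In a BCC lattice atoms touch along the body diagonal, so √3·a = 4r, so r = 0.4330a = 1.364 Å.
V_atoms = Z × (4/3)πr³ = 2 × (4/3)π × (1.364)³ = 21.3 Å³.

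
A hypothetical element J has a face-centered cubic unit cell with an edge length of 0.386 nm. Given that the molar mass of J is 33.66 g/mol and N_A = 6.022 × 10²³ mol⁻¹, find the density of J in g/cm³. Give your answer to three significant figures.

An FCC unit cell contains Z = 4 atoms.
Cell volume: a³ = (0.386 nm)³ = (3.860 × 10^-8 cm)³ = 5.751 × 10^-23 cm³.
ρ = Z·M/(N_A·a³) = 4 × 33.66 / (6.022 × 10²³ × 5.751 × 10^-23) = 3.888 g/cm³.

3.89 g/cm³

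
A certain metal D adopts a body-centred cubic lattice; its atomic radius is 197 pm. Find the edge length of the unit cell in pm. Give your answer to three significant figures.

455 pm

In a BCC lattice, atoms touch along the body diagonal, so √3·a = 4r.
a = 4r/√3 = 4 × 197 / 1.7321 = 455 pm.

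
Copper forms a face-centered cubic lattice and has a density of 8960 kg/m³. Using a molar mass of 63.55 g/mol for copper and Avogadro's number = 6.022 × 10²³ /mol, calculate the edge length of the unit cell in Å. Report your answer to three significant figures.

With Z = 4 atoms per FCC cell, a³ = Z·M/(N_A·ρ) = 4 × 63.55 / (6.022 × 10²³ × 8.960 g/cm³) = 4.711 × 10^-23 cm³.
a = (4.711 × 10^-23)^(1/3) = 3.612 × 10^-8 cm = 3.61 Å.

3.61 Å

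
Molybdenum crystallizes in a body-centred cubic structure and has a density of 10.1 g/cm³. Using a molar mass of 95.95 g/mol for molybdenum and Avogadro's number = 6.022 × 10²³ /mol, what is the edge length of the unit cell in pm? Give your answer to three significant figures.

With Z = 2 atoms per BCC cell, a³ = Z·M/(N_A·ρ) = 2 × 95.95 / (6.022 × 10²³ × 10.10 g/cm³) = 3.155 × 10^-23 cm³.
a = (3.155 × 10^-23)^(1/3) = 3.160 × 10^-8 cm = 316 pm.

316 pm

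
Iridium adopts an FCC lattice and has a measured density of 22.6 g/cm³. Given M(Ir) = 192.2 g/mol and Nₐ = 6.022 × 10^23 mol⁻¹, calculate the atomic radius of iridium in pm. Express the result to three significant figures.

For an FCC cell (Z = 4), a³ = Z·M/(N_A·ρ) = 4 × 192.2 / (6.022 × 10²³ × 22.60) = 5.649 × 10^-23 cm³, so a = 3.837 × 10^-8 cm = 383.7 pm.
Atoms touch along the face diagonal, so √2·a = 4r, so r = 0.3536 × a = 136 pm.

136 pm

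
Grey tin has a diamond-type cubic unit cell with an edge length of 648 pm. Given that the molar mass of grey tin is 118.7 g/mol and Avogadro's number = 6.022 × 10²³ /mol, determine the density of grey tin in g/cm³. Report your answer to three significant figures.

A diamond cubic unit cell contains Z = 8 atoms.
Cell volume: a³ = (648 pm)³ = (6.480 × 10^-8 cm)³ = 2.721 × 10^-22 cm³.
ρ = Z·M/(N_A·a³) = 8 × 118.7 / (6.022 × 10²³ × 2.721 × 10^-22) = 5.795 g/cm³.

5.80 g/cm³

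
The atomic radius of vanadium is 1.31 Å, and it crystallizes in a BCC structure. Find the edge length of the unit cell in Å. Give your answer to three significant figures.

3.03 Å

In a BCC lattice, atoms touch along the body diagonal, so √3·a = 4r.
a = 4r/√3 = 4 × 1.31 / 1.7321 = 3.03 Å.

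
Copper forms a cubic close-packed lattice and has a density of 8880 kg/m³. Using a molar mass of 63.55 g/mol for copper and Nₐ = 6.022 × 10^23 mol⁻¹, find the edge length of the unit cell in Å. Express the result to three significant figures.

With Z = 4 atoms per FCC cell, a³ = Z·M/(N_A·ρ) = 4 × 63.55 / (6.022 × 10²³ × 8.880 g/cm³) = 4.754 × 10^-23 cm³.
a = (4.754 × 10^-23)^(1/3) = 3.622 × 10^-8 cm = 3.62 Å.

3.62 Å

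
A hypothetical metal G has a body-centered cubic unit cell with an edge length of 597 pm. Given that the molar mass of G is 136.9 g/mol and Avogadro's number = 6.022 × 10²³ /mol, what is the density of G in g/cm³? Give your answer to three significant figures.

2.14 g/cm³

A BCC unit cell contains Z = 2 atoms.
Cell volume: a³ = (597 pm)³ = (5.970 × 10^-8 cm)³ = 2.128 × 10^-22 cm³.
ρ = Z·M/(N_A·a³) = 2 × 136.9 / (6.022 × 10²³ × 2.128 × 10^-22) = 2.137 g/cm³.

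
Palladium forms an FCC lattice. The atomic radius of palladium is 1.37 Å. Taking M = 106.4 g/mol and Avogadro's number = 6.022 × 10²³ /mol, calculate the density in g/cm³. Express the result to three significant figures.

In an FCC lattice, atoms touch along the face diagonal, so √2·a = 4r, giving a = 3.875 Å = 3.875 × 10^-8 cm.
With Z = 4, ρ = Z·M/(N_A·a³) = 4 × 106.4 / (6.022 × 10²³ × 5.818 × 10^-23) = 12.15 g/cm³.

12.1 g/cm³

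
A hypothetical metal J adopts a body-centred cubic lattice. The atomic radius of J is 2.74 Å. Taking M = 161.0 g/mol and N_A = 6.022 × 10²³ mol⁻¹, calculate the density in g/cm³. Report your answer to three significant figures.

In a BCC lattice, atoms touch along the body diagonal, so √3·a = 4r, giving a = 6.328 Å = 6.328 × 10^-8 cm.
With Z = 2, ρ = Z·M/(N_A·a³) = 2 × 161.0 / (6.022 × 10²³ × 2.534 × 10^-22) = 2.110 g/cm³.

2.11 g/cm³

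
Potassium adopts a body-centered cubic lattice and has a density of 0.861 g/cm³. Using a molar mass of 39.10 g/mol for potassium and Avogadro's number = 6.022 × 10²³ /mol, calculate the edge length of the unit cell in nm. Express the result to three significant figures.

0.532 nm

With Z = 2 atoms per BCC cell, a³ = Z·M/(N_A·ρ) = 2 × 39.10 / (6.022 × 10²³ × 0.8610 g/cm³) = 1.508 × 10^-22 cm³.
a = (1.508 × 10^-22)^(1/3) = 5.323 × 10^-8 cm = 0.532 nm.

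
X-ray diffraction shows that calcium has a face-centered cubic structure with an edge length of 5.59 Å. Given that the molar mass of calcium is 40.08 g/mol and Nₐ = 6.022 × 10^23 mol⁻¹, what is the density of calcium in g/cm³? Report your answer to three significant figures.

1.52 g/cm³

An FCC unit cell contains Z = 4 atoms.
Cell volume: a³ = (5.59 Å)³ = (5.590 × 10^-8 cm)³ = 1.747 × 10^-22 cm³.
ρ = Z·M/(N_A·a³) = 4 × 40.08 / (6.022 × 10²³ × 1.747 × 10^-22) = 1.524 g/cm³.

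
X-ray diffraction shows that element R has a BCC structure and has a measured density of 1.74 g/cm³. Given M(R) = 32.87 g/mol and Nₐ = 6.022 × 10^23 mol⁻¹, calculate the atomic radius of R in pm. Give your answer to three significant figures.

For a BCC cell (Z = 2), a³ = Z·M/(N_A·ρ) = 2 × 32.87 / (6.022 × 10²³ × 1.740) = 6.274 × 10^-23 cm³, so a = 3.974 × 10^-8 cm = 397.4 pm.
Atoms touch along the body diagonal, so √3·a = 4r, so r = 0.4330 × a = 172 pm.

172 pm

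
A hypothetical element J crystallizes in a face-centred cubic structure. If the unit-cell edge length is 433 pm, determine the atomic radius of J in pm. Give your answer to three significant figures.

In an FCC lattice, atoms touch along the face diagonal, so √2·a = 4r.
r = √2·a/4 = 1.4142 × 433 / 4 = 153 pm.

153 pm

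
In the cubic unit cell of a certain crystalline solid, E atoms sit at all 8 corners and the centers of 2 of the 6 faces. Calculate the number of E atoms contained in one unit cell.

2

Corner atoms are shared by 8 cells (1/8 each), face atoms by 2 (1/2 each).
Net atoms = 8 × 1/8 + 2 × 1/2 = 1 + 1 = 2.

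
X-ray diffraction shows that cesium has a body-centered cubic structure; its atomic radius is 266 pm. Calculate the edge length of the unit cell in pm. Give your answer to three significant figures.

In a BCC lattice, atoms touch along the body diagonal, so √3·a = 4r.
a = 4r/√3 = 4 × 266 / 1.7321 = 614 pm.

614 pm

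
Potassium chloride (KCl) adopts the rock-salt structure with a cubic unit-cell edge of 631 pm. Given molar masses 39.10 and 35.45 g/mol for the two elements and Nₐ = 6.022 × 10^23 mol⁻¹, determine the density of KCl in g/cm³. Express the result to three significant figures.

1.97 g/cm³

The rock-salt structure contains Z = 4 formula units per cell; M(KCl) = 39.10 + 35.45 = 74.55 g/mol.
a³ = (6.310 × 10^-8 cm)³ = 2.512 × 10^-22 cm³.
ρ = 4 × 74.55 / (6.022 × 10²³ × 2.512 × 10^-22) = 1.971 g/cm³.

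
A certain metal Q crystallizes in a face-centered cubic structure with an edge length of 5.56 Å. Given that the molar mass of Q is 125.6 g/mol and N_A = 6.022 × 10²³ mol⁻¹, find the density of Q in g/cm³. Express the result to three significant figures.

An FCC unit cell contains Z = 4 atoms.
Cell volume: a³ = (5.56 Å)³ = (5.560 × 10^-8 cm)³ = 1.719 × 10^-22 cm³.
ρ = Z·M/(N_A·a³) = 4 × 125.6 / (6.022 × 10²³ × 1.719 × 10^-22) = 4.854 g/cm³.

4.85 g/cm³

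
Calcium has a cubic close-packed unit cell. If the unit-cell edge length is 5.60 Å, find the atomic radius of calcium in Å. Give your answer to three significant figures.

1.98 Å

In an FCC lattice, atoms touch along the face diagonal, so √2·a = 4r.
r = √2·a/4 = 1.4142 × 5.60 / 4 = 1.98 Å.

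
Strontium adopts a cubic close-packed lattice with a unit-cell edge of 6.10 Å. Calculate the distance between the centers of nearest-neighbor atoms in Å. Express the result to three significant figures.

In an FCC structure, atoms touch along the face diagonal, so √2·a = 4r; the nearest-neighbor distance equals 2r = 0.7071·a.
d = 0.7071 × 6.10 = 4.31 Å.

4.31 Å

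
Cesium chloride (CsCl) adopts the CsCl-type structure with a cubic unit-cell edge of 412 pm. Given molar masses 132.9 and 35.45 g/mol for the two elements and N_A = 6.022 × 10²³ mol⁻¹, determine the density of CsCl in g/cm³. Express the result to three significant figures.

4.00 g/cm³

The CsCl-type structure contains Z = 1 formula unit per cell; M(CsCl) = 132.9 + 35.45 = 168.35 g/mol.
a³ = (4.120 × 10^-8 cm)³ = 6.993 × 10^-23 cm³.
ρ = 1 × 168.35 / (6.022 × 10²³ × 6.993 × 10^-23) = 3.997 g/cm³.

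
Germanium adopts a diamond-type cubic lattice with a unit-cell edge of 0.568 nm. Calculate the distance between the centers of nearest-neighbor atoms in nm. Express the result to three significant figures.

0.246 nm

In a diamond cubic structure, nearest neighbors lie along the body diagonal with √3·a = 8r; the nearest-neighbor distance equals 2r = 0.4330·a.
d = 0.4330 × 0.568 = 0.246 nm.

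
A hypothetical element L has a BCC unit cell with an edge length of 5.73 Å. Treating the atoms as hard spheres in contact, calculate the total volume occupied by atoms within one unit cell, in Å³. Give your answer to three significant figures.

128 Å³

In a BCC lattice atoms touch along the body diagonal, so √3·a = 4r, so r = 0.4330a = 2.481 Å.
V_atoms = Z × (4/3)πr³ = 2 × (4/3)π × (2.481)³ = 128 Å³.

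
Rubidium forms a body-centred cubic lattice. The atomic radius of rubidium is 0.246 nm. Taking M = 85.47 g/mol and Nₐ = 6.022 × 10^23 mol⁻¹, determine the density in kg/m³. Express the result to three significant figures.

In a BCC lattice, atoms touch along the body diagonal, so √3·a = 4r, giving a = 0.5681 nm = 5.681 × 10^-8 cm.
With Z = 2, ρ = Z·M/(N_A·a³) = 2 × 85.47 / (6.022 × 10²³ × 1.834 × 10^-22) = 1.548 g/cm³ = 1550 kg/m³.

1550 kg/m³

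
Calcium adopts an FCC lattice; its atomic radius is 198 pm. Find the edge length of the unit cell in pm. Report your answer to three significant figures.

In an FCC lattice, atoms touch along the face diagonal, so √2·a = 4r.
a = 4r/√2 = 4 × 198 / 1.4142 = 560 pm.

560 pm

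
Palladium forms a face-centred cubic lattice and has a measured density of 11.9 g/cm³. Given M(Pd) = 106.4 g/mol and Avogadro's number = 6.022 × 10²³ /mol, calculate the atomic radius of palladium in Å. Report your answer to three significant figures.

1.38 Å

For an FCC cell (Z = 4), a³ = Z·M/(N_A·ρ) = 4 × 106.4 / (6.022 × 10²³ × 11.90) = 5.939 × 10^-23 cm³, so a = 3.902 × 10^-8 cm = 3.902 Å.
Atoms touch along the face diagonal, so √2·a = 4r, so r = 0.3536 × a = 1.38 Å.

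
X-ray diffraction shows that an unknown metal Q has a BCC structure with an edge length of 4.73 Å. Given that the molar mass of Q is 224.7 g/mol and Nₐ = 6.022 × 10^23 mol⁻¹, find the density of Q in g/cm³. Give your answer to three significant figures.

A BCC unit cell contains Z = 2 atoms.
Cell volume: a³ = (4.73 Å)³ = (4.730 × 10^-8 cm)³ = 1.058 × 10^-22 cm³.
ρ = Z·M/(N_A·a³) = 2 × 224.7 / (6.022 × 10²³ × 1.058 × 10^-22) = 7.052 g/cm³.

7.05 g/cm³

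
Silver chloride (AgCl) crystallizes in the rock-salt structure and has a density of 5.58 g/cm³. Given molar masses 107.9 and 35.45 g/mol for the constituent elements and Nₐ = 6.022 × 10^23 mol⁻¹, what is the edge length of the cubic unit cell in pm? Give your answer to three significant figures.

555 pm

M(AgCl) = 143.35 g/mol; Z = 4 formula units per cell.
a³ = Z·M/(N_A·ρ) = 4 × 143.35 / (6.022 × 10²³ × 5.58) = 1.706 × 10^-22 cm³, so a = 5.547 × 10^-8 cm = 555 pm.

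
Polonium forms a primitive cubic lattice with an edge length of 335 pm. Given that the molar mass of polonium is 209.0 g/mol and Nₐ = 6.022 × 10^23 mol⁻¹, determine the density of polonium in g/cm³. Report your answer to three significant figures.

A simple cubic unit cell contains Z = 1 atom.
Cell volume: a³ = (335 pm)³ = (3.350 × 10^-8 cm)³ = 3.760 × 10^-23 cm³.
ρ = Z·M/(N_A·a³) = 1 × 209.0 / (6.022 × 10²³ × 3.760 × 10^-23) = 9.231 g/cm³.

9.23 g/cm³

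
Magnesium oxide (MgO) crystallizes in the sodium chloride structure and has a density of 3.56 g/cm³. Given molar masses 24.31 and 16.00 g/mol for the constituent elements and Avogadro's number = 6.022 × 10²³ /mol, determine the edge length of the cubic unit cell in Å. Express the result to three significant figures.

4.22 Å

M(MgO) = 40.31 g/mol; Z = 4 formula units per cell.
a³ = Z·M/(N_A·ρ) = 4 × 40.31 / (6.022 × 10²³ × 3.56) = 7.521 × 10^-23 cm³, so a = 4.221 × 10^-8 cm = 4.22 Å.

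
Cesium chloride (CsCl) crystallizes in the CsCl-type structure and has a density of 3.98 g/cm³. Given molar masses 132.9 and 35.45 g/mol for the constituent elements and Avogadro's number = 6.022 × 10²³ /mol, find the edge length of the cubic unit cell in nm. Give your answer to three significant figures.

0.413 nm

M(CsCl) = 168.35 g/mol; Z = 1 formula unit per cell.
a³ = Z·M/(N_A·ρ) = 1 × 168.35 / (6.022 × 10²³ × 3.98) = 7.024 × 10^-23 cm³, so a = 4.126 × 10^-8 cm = 0.413 nm.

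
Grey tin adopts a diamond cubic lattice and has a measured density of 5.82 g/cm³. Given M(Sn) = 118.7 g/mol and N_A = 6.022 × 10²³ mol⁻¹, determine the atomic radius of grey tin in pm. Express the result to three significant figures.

140 pm

For a diamond cubic cell (Z = 8), a³ = Z·M/(N_A·ρ) = 8 × 118.7 / (6.022 × 10²³ × 5.820) = 2.709 × 10^-22 cm³, so a = 6.471 × 10^-8 cm = 647.1 pm.
Nearest neighbors lie along the body diagonal with √3·a = 8r, so r = 0.2165 × a = 140 pm.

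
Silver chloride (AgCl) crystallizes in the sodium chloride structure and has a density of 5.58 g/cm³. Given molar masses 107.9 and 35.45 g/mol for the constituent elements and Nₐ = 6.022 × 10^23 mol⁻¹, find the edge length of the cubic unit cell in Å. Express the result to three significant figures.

5.55 Å

M(AgCl) = 143.35 g/mol; Z = 4 formula units per cell.
a³ = Z·M/(N_A·ρ) = 4 × 143.35 / (6.022 × 10²³ × 5.58) = 1.706 × 10^-22 cm³, so a = 5.547 × 10^-8 cm = 5.55 Å.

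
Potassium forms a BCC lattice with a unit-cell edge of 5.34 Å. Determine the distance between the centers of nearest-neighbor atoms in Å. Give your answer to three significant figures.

In a BCC structure, atoms touch along the body diagonal, so √3·a = 4r; the nearest-neighbor distance equals 2r = 0.8660·a.
d = 0.8660 × 5.34 = 4.62 Å.

4.62 Å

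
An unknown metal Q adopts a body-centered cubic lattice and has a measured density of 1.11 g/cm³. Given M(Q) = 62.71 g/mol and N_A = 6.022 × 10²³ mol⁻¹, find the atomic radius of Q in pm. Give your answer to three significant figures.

For a BCC cell (Z = 2), a³ = Z·M/(N_A·ρ) = 2 × 62.71 / (6.022 × 10²³ × 1.110) = 1.876 × 10^-22 cm³, so a = 5.725 × 10^-8 cm = 572.5 pm.
Atoms touch along the body diagonal, so √3·a = 4r, so r = 0.4330 × a = 248 pm.

248 pm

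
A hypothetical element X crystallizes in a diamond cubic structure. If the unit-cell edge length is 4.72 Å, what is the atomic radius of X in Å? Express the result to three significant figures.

1.02 Å

In a diamond cubic lattice, nearest neighbors lie along the body diagonal with √3·a = 8r.
r = √3·a/8 = 1.7321 × 4.72 / 8 = 1.02 Å.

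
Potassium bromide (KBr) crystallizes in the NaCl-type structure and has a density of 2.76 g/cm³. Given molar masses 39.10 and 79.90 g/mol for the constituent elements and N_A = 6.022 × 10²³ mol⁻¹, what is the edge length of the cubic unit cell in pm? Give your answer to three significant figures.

M(KBr) = 119.0 g/mol; Z = 4 formula units per cell.
a³ = Z·M/(N_A·ρ) = 4 × 119.0 / (6.022 × 10²³ × 2.76) = 2.864 × 10^-22 cm³, so a = 6.592 × 10^-8 cm = 659 pm.

659 pm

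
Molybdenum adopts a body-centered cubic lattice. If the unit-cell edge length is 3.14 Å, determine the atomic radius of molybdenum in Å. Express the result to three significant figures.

1.36 Å

In a BCC lattice, atoms touch along the body diagonal, so √3·a = 4r.
r = √3·a/4 = 1.7321 × 3.14 / 4 = 1.36 Å.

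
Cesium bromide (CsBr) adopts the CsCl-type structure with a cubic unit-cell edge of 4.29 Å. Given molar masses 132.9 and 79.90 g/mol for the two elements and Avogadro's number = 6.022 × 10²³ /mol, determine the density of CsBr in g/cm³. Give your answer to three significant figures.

4.48 g/cm³

The CsCl-type structure contains Z = 1 formula unit per cell; M(CsBr) = 132.9 + 79.90 = 212.8 g/mol.
a³ = (4.290 × 10^-8 cm)³ = 7.895 × 10^-23 cm³.
ρ = 1 × 212.8 / (6.022 × 10²³ × 7.895 × 10^-23) = 4.476 g/cm³.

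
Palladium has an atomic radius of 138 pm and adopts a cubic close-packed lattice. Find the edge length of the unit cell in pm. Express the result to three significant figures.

390 pm

In an FCC lattice, atoms touch along the face diagonal, so √2·a = 4r.
a = 4r/√2 = 4 × 138 / 1.4142 = 390 pm.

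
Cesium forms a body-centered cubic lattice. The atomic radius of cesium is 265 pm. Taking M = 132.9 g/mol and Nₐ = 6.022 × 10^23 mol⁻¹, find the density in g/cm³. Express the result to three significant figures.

In a BCC lattice, atoms touch along the body diagonal, so √3·a = 4r, giving a = 612.0 pm = 6.120 × 10^-8 cm.
With Z = 2, ρ = Z·M/(N_A·a³) = 2 × 132.9 / (6.022 × 10²³ × 2.292 × 10^-22) = 1.926 g/cm³.

1.93 g/cm³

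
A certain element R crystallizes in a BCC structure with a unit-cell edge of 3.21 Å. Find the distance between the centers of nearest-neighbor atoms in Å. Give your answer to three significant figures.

2.78 Å

In a BCC structure, atoms touch along the body diagonal, so √3·a = 4r; the nearest-neighbor distance equals 2r = 0.8660·a.
d = 0.8660 × 3.21 = 2.78 Å.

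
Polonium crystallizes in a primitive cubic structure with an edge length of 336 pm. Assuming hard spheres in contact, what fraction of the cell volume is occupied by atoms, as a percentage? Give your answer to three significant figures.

In a simple cubic lattice atoms touch along the cell edge, so a = 2r, so r = 0.5000a = 168.0 pm.
Packing fraction = Z·(4/3)πr³ / a³ = 1 × (4/3)π × (168.0)³ / (336)³ = 0.5236 = 52.4%.

52.4%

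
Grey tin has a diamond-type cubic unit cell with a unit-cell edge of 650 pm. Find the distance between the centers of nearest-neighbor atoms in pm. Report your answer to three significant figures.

In a diamond cubic structure, nearest neighbors lie along the body diagonal with √3·a = 8r; the nearest-neighbor distance equals 2r = 0.4330·a.
d = 0.4330 × 650 = 281 pm.

281 pm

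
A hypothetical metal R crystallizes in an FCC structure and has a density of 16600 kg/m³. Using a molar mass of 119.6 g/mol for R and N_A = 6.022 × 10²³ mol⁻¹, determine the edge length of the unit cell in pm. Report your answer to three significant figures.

With Z = 4 atoms per FCC cell, a³ = Z·M/(N_A·ρ) = 4 × 119.6 / (6.022 × 10²³ × 16.60 g/cm³) = 4.786 × 10^-23 cm³.
a = (4.786 × 10^-23)^(1/3) = 3.631 × 10^-8 cm = 363 pm.

363 pm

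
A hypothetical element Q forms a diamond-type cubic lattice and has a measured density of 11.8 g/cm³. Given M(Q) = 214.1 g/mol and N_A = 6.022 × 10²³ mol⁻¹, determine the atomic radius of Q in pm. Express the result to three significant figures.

135 pm

For a diamond cubic cell (Z = 8), a³ = Z·M/(N_A·ρ) = 8 × 214.1 / (6.022 × 10²³ × 11.80) = 2.410 × 10^-22 cm³, so a = 6.223 × 10^-8 cm = 622.3 pm.
Nearest neighbors lie along the body diagonal with √3·a = 8r, so r = 0.2165 × a = 135 pm.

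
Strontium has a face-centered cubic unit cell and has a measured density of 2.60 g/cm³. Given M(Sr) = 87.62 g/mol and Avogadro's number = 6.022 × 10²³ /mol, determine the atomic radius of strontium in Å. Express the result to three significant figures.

For an FCC cell (Z = 4), a³ = Z·M/(N_A·ρ) = 4 × 87.62 / (6.022 × 10²³ × 2.600) = 2.238 × 10^-22 cm³, so a = 6.072 × 10^-8 cm = 6.072 Å.
Atoms touch along the face diagonal, so √2·a = 4r, so r = 0.3536 × a = 2.15 Å.

2.15 Å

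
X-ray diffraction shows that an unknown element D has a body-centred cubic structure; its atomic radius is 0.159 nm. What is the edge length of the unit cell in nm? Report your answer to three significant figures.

In a BCC lattice, atoms touch along the body diagonal, so √3·a = 4r.
a = 4r/√3 = 4 × 0.159 / 1.7321 = 0.367 nm.

0.367 nm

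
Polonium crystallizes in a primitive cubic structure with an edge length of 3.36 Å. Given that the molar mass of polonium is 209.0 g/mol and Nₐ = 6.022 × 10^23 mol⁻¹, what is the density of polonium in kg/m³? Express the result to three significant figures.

A simple cubic unit cell contains Z = 1 atom.
Cell volume: a³ = (3.36 Å)³ = (3.360 × 10^-8 cm)³ = 3.793 × 10^-23 cm³.
ρ = Z·M/(N_A·a³) = 1 × 209.0 / (6.022 × 10²³ × 3.793 × 10^-23) = 9.149 g/cm³ = 9150 kg/m³.

9150 kg/m³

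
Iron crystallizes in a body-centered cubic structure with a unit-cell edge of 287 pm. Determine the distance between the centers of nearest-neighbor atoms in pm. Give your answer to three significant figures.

249 pm

In a BCC structure, atoms touch along the body diagonal, so √3·a = 4r; the nearest-neighbor distance equals 2r = 0.8660·a.
d = 0.8660 × 287 = 249 pm.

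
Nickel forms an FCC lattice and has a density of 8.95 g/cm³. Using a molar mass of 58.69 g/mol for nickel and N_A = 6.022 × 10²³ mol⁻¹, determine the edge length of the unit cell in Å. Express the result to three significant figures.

3.52 Å

With Z = 4 atoms per FCC cell, a³ = Z·M/(N_A·ρ) = 4 × 58.69 / (6.022 × 10²³ × 8.950 g/cm³) = 4.356 × 10^-23 cm³.
a = (4.356 × 10^-23)^(1/3) = 3.518 × 10^-8 cm = 3.52 Å.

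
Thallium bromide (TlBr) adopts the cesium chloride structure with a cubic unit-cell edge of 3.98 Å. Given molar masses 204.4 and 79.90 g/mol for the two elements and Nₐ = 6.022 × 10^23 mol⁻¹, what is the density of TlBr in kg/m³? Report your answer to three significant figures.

7490 kg/m³

The cesium chloride structure contains Z = 1 formula unit per cell; M(TlBr) = 204.4 + 79.90 = 284.3 g/mol.
a³ = (3.980 × 10^-8 cm)³ = 6.304 × 10^-23 cm³.
ρ = 1 × 284.3 / (6.022 × 10²³ × 6.304 × 10^-23) = 7.488 g/cm³ = 7490 kg/m³.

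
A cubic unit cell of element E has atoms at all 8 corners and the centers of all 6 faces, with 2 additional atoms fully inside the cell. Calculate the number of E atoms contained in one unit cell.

6

Corner atoms are shared by 8 cells (1/8 each), face atoms by 2 (1/2 each), interior atoms are unshared.
Net atoms = 8 × 1/8 + 6 × 1/2 + 2 = 1 + 3 + 2 = 6.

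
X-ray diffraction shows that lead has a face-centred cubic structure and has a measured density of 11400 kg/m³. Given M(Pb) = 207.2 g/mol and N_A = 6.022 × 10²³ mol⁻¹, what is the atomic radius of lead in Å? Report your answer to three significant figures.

1.75 Å

For an FCC cell (Z = 4), a³ = Z·M/(N_A·ρ) = 4 × 207.2 / (6.022 × 10²³ × 11.40) = 1.207 × 10^-22 cm³, so a = 4.942 × 10^-8 cm = 4.942 Å.
Atoms touch along the face diagonal, so √2·a = 4r, so r = 0.3536 × a = 1.75 Å.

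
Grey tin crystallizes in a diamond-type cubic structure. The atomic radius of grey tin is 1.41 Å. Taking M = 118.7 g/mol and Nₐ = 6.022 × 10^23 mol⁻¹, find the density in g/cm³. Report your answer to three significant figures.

In a diamond cubic lattice, nearest neighbors lie along the body diagonal with √3·a = 8r, giving a = 6.513 Å = 6.513 × 10^-8 cm.
With Z = 8, ρ = Z·M/(N_A·a³) = 8 × 118.7 / (6.022 × 10²³ × 2.762 × 10^-22) = 5.709 g/cm³.

5.71 g/cm³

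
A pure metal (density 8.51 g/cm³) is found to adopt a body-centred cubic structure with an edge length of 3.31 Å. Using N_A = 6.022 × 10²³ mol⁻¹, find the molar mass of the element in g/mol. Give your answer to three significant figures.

A BCC cell has Z = 2 atoms; a = 3.310 × 10^-8 cm.
M = ρ·N_A·a³/Z = 8.51 × 6.022 × 10²³ × 3.626 × 10^-23 / 2 = 92.9 g/mol.

92.9 g/mol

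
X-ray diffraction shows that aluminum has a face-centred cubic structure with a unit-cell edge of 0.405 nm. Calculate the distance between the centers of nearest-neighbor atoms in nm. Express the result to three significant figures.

In an FCC structure, atoms touch along the face diagonal, so √2·a = 4r; the nearest-neighbor distance equals 2r = 0.7071·a.
d = 0.7071 × 0.405 = 0.286 nm.

0.286 nm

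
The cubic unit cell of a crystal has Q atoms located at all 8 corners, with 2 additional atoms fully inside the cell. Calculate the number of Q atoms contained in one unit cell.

Corner atoms are shared by 8 cells (1/8 each), interior atoms are unshared.
Net atoms = 8 × 1/8 + 2 = 1 + 2 = 3.

3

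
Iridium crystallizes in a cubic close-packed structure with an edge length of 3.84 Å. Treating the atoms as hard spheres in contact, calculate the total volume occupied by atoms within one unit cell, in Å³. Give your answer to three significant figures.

41.9 Å³

In an FCC lattice atoms touch along the face diagonal, so √2·a = 4r, so r = 0.3536a = 1.358 Å.
V_atoms = Z × (4/3)πr³ = 4 × (4/3)π × (1.358)³ = 41.9 Å³.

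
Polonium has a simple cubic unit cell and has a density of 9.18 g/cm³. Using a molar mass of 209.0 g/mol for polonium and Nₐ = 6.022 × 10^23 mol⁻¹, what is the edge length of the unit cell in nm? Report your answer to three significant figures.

With Z = 1 atom per simple cubic cell, a³ = Z·M/(N_A·ρ) = 1 × 209.0 / (6.022 × 10²³ × 9.180 g/cm³) = 3.781 × 10^-23 cm³.
a = (3.781 × 10^-23)^(1/3) = 3.356 × 10^-8 cm = 0.336 nm.

0.336 nm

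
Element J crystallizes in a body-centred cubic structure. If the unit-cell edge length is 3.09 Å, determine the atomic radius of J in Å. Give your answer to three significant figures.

1.34 Å

In a BCC lattice, atoms touch along the body diagonal, so √3·a = 4r.
r = √3·a/4 = 1.7321 × 3.09 / 4 = 1.34 Å.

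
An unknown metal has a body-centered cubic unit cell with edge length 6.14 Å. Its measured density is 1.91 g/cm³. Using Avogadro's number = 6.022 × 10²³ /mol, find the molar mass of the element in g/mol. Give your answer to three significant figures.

A BCC cell has Z = 2 atoms; a = 6.140 × 10^-8 cm.
M = ρ·N_A·a³/Z = 1.91 × 6.022 × 10²³ × 2.315 × 10^-22 / 2 = 133 g/mol.

133 g/mol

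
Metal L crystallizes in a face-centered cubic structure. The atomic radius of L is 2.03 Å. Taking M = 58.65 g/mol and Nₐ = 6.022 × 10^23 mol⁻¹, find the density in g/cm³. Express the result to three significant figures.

In an FCC lattice, atoms touch along the face diagonal, so √2·a = 4r, giving a = 5.742 Å = 5.742 × 10^-8 cm.
With Z = 4, ρ = Z·M/(N_A·a³) = 4 × 58.65 / (6.022 × 10²³ × 1.893 × 10^-22) = 2.058 g/cm³.

2.06 g/cm³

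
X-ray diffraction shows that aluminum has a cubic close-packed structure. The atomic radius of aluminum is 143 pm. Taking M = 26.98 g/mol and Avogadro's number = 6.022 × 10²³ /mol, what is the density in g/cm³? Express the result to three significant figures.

2.71 g/cm³

In an FCC lattice, atoms touch along the face diagonal, so √2·a = 4r, giving a = 404.5 pm = 4.045 × 10^-8 cm.
With Z = 4, ρ = Z·M/(N_A·a³) = 4 × 26.98 / (6.022 × 10²³ × 6.617 × 10^-23) = 2.708 g/cm³.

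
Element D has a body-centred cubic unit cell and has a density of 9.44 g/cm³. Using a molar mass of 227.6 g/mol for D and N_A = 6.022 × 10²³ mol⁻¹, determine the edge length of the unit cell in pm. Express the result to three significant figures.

With Z = 2 atoms per BCC cell, a³ = Z·M/(N_A·ρ) = 2 × 227.6 / (6.022 × 10²³ × 9.440 g/cm³) = 8.007 × 10^-23 cm³.
a = (8.007 × 10^-23)^(1/3) = 4.310 × 10^-8 cm = 431 pm.

431 pm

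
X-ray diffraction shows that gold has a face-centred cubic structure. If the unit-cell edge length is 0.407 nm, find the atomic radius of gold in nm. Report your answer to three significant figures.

In an FCC lattice, atoms touch along the face diagonal, so √2·a = 4r.
r = √2·a/4 = 1.4142 × 0.407 / 4 = 0.144 nm.

0.144 nm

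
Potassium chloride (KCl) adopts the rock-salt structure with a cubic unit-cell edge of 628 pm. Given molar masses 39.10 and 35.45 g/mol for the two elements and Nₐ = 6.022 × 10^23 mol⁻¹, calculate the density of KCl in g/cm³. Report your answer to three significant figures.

The rock-salt structure contains Z = 4 formula units per cell; M(KCl) = 39.10 + 35.45 = 74.55 g/mol.
a³ = (6.280 × 10^-8 cm)³ = 2.477 × 10^-22 cm³.
ρ = 4 × 74.55 / (6.022 × 10²³ × 2.477 × 10^-22) = 1.999 g/cm³.

2.00 g/cm³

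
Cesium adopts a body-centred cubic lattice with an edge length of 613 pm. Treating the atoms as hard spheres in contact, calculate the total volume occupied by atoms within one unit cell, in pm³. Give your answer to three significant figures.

1.57 × 10^8 pm³

In a BCC lattice atoms touch along the body diagonal, so √3·a = 4r, so r = 0.4330a = 265.4 pm.
V_atoms = Z × (4/3)πr³ = 2 × (4/3)π × (265.4)³ = 1.57 × 10^8 pm³.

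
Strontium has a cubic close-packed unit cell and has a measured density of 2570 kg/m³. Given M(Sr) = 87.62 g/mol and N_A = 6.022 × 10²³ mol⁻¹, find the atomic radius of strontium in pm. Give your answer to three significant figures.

216 pm

For an FCC cell (Z = 4), a³ = Z·M/(N_A·ρ) = 4 × 87.62 / (6.022 × 10²³ × 2.570) = 2.265 × 10^-22 cm³, so a = 6.095 × 10^-8 cm = 609.5 pm.
Atoms touch along the face diagonal, so √2·a = 4r, so r = 0.3536 × a = 216 pm.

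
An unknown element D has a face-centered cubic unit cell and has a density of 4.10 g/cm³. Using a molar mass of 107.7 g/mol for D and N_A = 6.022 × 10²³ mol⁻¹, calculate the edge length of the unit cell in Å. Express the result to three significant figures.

5.59 Å

With Z = 4 atoms per FCC cell, a³ = Z·M/(N_A·ρ) = 4 × 107.7 / (6.022 × 10²³ × 4.100 g/cm³) = 1.745 × 10^-22 cm³.
a = (1.745 × 10^-22)^(1/3) = 5.588 × 10^-8 cm = 5.59 Å.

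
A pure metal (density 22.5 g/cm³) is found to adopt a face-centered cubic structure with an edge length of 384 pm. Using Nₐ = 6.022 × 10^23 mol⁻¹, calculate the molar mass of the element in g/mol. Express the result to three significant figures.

An FCC cell has Z = 4 atoms; a = 3.840 × 10^-8 cm.
M = ρ·N_A·a³/Z = 22.5 × 6.022 × 10²³ × 5.662 × 10^-23 / 4 = 192 g/mol.

192 g/mol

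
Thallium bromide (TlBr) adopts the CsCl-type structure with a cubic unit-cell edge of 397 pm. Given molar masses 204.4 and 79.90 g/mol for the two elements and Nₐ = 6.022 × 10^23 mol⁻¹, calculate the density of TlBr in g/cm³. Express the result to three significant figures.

7.55 g/cm³

The CsCl-type structure contains Z = 1 formula unit per cell; M(TlBr) = 204.4 + 79.90 = 284.3 g/mol.
a³ = (3.970 × 10^-8 cm)³ = 6.257 × 10^-23 cm³.
ρ = 1 × 284.3 / (6.022 × 10²³ × 6.257 × 10^-23) = 7.545 g/cm³.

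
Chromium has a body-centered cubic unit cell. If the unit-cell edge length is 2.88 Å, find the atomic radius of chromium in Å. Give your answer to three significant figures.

1.25 Å

In a BCC lattice, atoms touch along the body diagonal, so √3·a = 4r.
r = √3·a/4 = 1.7321 × 2.88 / 4 = 1.25 Å.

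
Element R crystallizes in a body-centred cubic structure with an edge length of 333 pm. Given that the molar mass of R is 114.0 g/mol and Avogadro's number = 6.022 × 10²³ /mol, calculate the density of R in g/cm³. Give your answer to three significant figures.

10.3 g/cm³

A BCC unit cell contains Z = 2 atoms.
Cell volume: a³ = (333 pm)³ = (3.330 × 10^-8 cm)³ = 3.693 × 10^-23 cm³.
ρ = Z·M/(N_A·a³) = 2 × 114.0 / (6.022 × 10²³ × 3.693 × 10^-23) = 10.25 g/cm³.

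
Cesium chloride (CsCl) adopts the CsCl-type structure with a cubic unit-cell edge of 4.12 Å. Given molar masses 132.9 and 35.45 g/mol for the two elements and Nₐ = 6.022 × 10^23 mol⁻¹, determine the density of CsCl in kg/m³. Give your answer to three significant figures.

4000 kg/m³

The CsCl-type structure contains Z = 1 formula unit per cell; M(CsCl) = 132.9 + 35.45 = 168.35 g/mol.
a³ = (4.120 × 10^-8 cm)³ = 6.993 × 10^-23 cm³.
ρ = 1 × 168.35 / (6.022 × 10²³ × 6.993 × 10^-23) = 3.997 g/cm³ = 4000 kg/m³.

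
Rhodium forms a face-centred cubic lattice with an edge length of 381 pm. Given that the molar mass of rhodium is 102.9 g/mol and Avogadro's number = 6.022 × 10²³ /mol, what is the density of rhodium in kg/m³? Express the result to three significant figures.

12400 kg/m³

An FCC unit cell contains Z = 4 atoms.
Cell volume: a³ = (381 pm)³ = (3.810 × 10^-8 cm)³ = 5.531 × 10^-23 cm³.
ρ = Z·M/(N_A·a³) = 4 × 102.9 / (6.022 × 10²³ × 5.531 × 10^-23) = 12.36 g/cm³ = 12400 kg/m³.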